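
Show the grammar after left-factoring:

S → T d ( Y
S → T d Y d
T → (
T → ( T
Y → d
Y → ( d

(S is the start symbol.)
S → T d S'
S' → ( Y
S' → Y d
T → ( T'
T' → ε
T' → T
Y → d
Y → ( d

Left-factoring transforms A → αβ₁ | αβ₂ into A → αA' and A' → β₁ | β₂
(α is the longest common prefix among the alternatives). Repeat until
no nonterminal has two alternatives with a common prefix.

Round 1: S has alternatives sharing prefix 'T d'. Introduce S': S → T d S'
  Add: S' → ( Y
  Add: S' → Y d

Round 2: T has alternatives sharing prefix '('. Introduce T': T → ( T'
  Add: T' → ε
  Add: T' → T

No remaining common prefixes — done.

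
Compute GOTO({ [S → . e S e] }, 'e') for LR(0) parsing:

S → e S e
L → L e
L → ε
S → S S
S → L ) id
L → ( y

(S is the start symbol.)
{ [L → . ( y], [L → . L e], [L → .], [S → . L ) id], [S → . S S], [S → . e S e], [S → e . S e] }

GOTO(I, 'e') = CLOSURE({ [A → αX.β] : [A → α.Xβ] ∈ I, X = 'e' })

Items with dot before 'e', with the dot advanced:
  [S → . e S e] → [S → e . S e]
Closure of the advanced items:
  [S → e . S e] has the dot before S: add [S → . e S e], [S → . S S], [S → . L ) id]
  [S → . L ) id] has the dot before L: add [L → . L e], [L → .], [L → . ( y]

GOTO = { [L → . ( y], [L → . L e], [L → .], [S → . L ) id], [S → . S S], [S → . e S e], [S → e . S e] }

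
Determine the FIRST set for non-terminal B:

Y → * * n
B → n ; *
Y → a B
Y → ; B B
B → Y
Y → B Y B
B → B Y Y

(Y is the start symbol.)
To compute FIRST(B), examine every production with B on the left-hand side, reading each right-hand side left to right until a non-nullable symbol is reached.

FIRST sets of the other non-terminals involved (by the same procedure, iterated to a fixed point):
  FIRST(Y) = { '*', ';', 'a', 'n' }

From B → n ; *:
  - n is a terminal: add 'n' and stop
From B → Y:
  - Y is a non-terminal: add FIRST(Y) \ {ε} = { '*', ';', 'a', 'n' }
    Y is not nullable, so stop
From B → B Y Y:
  - B is the symbol being defined: contributes nothing new
    B is not nullable, so stop

Collecting: FIRST(B) = { '*', ';', 'a', 'n' }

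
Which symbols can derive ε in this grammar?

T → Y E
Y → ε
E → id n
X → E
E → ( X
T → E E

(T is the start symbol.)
{ 'Y' }

ε-productions: Y → ε
So Y is immediately nullable.
No further non-terminal can be added: every production for the remaining non-terminals contains a terminal or a non-nullable non-terminal.
Nullable = { 'Y' }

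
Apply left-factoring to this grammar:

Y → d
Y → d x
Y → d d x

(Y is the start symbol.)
Y → d Y'
Y' → ε
Y' → x
Y' → d x

Left-factoring transforms A → αβ₁ | αβ₂ into A → αA' and A' → β₁ | β₂
(α is the longest common prefix among the alternatives). Repeat until
no nonterminal has two alternatives with a common prefix.

Round 1: Y has alternatives sharing prefix 'd'. Introduce Y': Y → d Y'
  Add: Y' → ε
  Add: Y' → x
  Add: Y' → d x

No remaining common prefixes — done.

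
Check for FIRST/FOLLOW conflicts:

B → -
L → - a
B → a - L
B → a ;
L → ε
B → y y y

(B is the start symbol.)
No FIRST/FOLLOW conflicts.

A FIRST/FOLLOW conflict occurs when a non-terminal N has a nullable alternative N → β (β ⇒* ε) and another alternative N → α with FIRST(α) ∩ FOLLOW(N) ≠ ∅: on such a lookahead the parser cannot decide between expanding α and letting N vanish via β.

Nullable non-terminals: L.

L: nullable alternative(s) L → ε; FOLLOW(L) = { $ }
  L → - a: FIRST \ {ε} = { '-' } — disjoint from FOLLOW(L)
  L → ε: FIRST \ {ε} = { } — this is the only nullable alternative, skip

B has no nullable alternative, so no FIRST/FOLLOW check is needed there.

No FIRST/FOLLOW conflicts found.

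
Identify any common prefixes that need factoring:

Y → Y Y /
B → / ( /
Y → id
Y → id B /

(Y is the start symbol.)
Left-factoring is needed when two productions for the same non-terminal
share a common prefix on the right-hand side.

Productions for Y:
  Y → Y Y /
  Y → id
  Y → id B /

Found common prefix 'id' in productions for Y

Answer: Yes, Y has productions with common prefix 'id'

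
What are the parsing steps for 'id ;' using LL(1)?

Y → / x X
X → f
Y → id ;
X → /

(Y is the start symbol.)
LL(1) parsing maintains a stack (initially the start symbol over $) and the input. At each step: if the stack top is a terminal, match it against the current input token; if it is a non-terminal N, replace it with the RHS of M[N, lookahead] (the unique production whose predict set contains the lookahead).

Stack is shown with the top on the left.

Stack   Input   Action
----------------------
Y $     id ; $  output Y → id ;
id ; $  id ; $  match 'id'
; $     ; $     match ';'
$       $       accept

The string is accepted.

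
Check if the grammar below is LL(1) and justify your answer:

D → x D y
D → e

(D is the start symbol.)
A grammar is LL(1) if for each non-terminal N with multiple productions, the predict sets of those productions are pairwise disjoint, where PREDICT(N → α) = (FIRST(α) \ {ε}) ∪ (FOLLOW(N) if α ⇒* ε).

For D:
  PREDICT(D → x D y) = { 'x' }
  PREDICT(D → e) = { 'e' }

All predict sets are disjoint. The grammar IS LL(1).

Answer: Yes, the grammar is LL(1).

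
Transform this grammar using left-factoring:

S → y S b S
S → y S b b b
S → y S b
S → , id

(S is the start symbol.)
S → y S b S'
S' → S
S' → b b
S' → ε
S → , id

Left-factoring transforms A → αβ₁ | αβ₂ into A → αA' and A' → β₁ | β₂
(α is the longest common prefix among the alternatives). Repeat until
no nonterminal has two alternatives with a common prefix.

Round 1: S has alternatives sharing prefix 'y S b'. Introduce S': S → y S b S'
  Add: S' → S
  Add: S' → b b
  Add: S' → ε

No remaining common prefixes — done.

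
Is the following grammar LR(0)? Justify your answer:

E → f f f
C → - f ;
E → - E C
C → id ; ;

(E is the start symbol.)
Yes, the grammar is LR(0)

A grammar is LR(0) if no state in the canonical LR(0) collection has:
  - both a shift item (dot before a terminal) and a complete item (shift-reduce conflict), or
  - two or more complete items (reduce-reduce conflict; the accept item [E' → E .] counts as a complete item here).

Augment with E' → E and build the canonical LR(0) collection (I0 = CLOSURE({[E' → . E]}), then GOTO on every symbol after a dot until no new states appear). It has 14 states:
  I0: { [E → . - E C], [E → . f f f], [E' → . E] }  — shift
  I1: { [E → - . E C], [E → . - E C], [E → . f f f] }  — shift
  I2: { [E' → E .] }  — accept
  I3: { [E → f . f f] }  — shift
  I4: { [E → f f . f] }  — shift
  I5: { [E → f f f .] }  — reduce
  I6: { [C → . - f ;], [C → . id ; ;], [E → - E . C] }  — shift
  I7: { [C → - . f ;] }  — shift
  I8: { [E → - E C .] }  — reduce
  I9: { [C → id . ; ;] }  — shift
  I10: { [C → id ; . ;] }  — shift
  I11: { [C → id ; ; .] }  — reduce
  I12: { [C → - f . ;] }  — shift
  I13: { [C → - f ; .] }  — reduce

Every state is either a pure shift/goto state or contains exactly one complete item and nothing to shift — no conflicts. The grammar is LR(0).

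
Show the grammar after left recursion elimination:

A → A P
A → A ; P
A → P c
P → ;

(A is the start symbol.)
A → P c A'
A' → P A'
A' → ; P A'
A' → ε
P → ;

A is directly left-recursive. The standard transformation for
  A → A α₁ | ... | A α_m | β₁ | ... | β_n
is
  A  → β₁ A' | ... | β_n A'
  A' → α₁ A' | ... | α_m A' | ε

A → P c becomes A → P c A'
A → A P becomes A' → P A'
A → A ; P becomes A' → ; P A'
Add A' → ε

Productions for other non-terminals are unchanged:
  P → ;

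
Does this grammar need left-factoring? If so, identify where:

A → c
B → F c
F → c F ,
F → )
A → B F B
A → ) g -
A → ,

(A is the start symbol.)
Left-factoring is needed when two productions for the same non-terminal
share a common prefix on the right-hand side.

Productions for A:
  A → c
  A → B F B
  A → ) g -
  A → ,
Productions for F:
  F → c F ,
  F → )

No common prefixes found.

Answer: No, left-factoring is not needed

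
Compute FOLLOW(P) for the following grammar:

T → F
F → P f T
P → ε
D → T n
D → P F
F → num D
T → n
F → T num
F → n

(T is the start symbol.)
In F → P f T: P is followed by f T, add FIRST(f T) \ {ε} = { 'f' }
In D → P F: P is followed by F, add FIRST(F) \ {ε} = { 'f', 'n', 'num' }

Taking the union: FOLLOW(P) = { 'f', 'n', 'num' }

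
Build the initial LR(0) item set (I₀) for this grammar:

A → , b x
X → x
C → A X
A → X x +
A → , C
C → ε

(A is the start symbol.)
First, augment the grammar with A' → A
I₀ = CLOSURE({ [A' → . A] }):
  [A' → . A] has the dot before A: add [A → . , b x], [A → . X x +], [A → . , C]
  [A → . X x +] has the dot before X: add [X → . x]
No further items can be added.

I₀ = { [A → . , C], [A → . , b x], [A → . X x +], [A' → . A], [X → . x] }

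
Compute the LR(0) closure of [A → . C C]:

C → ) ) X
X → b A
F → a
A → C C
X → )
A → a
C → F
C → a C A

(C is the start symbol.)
Start with: [A → . C C]
  [A → . C C] has the dot before C: add [C → . ) ) X], [C → . F], [C → . a C A]
  [C → . F] has the dot before F: add [F → . a]
No further items can be added.

CLOSURE = { [A → . C C], [C → . ) ) X], [C → . F], [C → . a C A], [F → . a] }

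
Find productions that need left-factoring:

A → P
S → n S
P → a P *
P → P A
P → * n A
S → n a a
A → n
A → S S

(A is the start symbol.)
Yes, S has productions with common prefix 'n'

Left-factoring is needed when two productions for the same non-terminal
share a common prefix on the right-hand side.

Productions for A:
  A → P
  A → n
  A → S S
Productions for S:
  S → n S
  S → n a a
Productions for P:
  P → a P *
  P → P A
  P → * n A

Found common prefix 'n' in productions for S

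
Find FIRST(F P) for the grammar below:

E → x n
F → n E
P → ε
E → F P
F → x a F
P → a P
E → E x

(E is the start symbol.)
FIRST sets of the non-terminals involved (from the grammar, by fixed-point iteration):
  FIRST(F) = { 'n', 'x' }

To compute FIRST(F P), process the symbols left to right:
Symbol F is a non-terminal. Add FIRST(F) \ {ε} = { 'n', 'x' }
F is not nullable (ε ∉ FIRST(F)), so stop here.
FIRST(F P) = { 'n', 'x' }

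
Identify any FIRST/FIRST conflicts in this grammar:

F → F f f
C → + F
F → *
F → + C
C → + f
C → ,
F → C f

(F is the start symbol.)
A FIRST/FIRST conflict occurs when two productions N → α and N → β for the same non-terminal have FIRST(α) ∩ FIRST(β) ≠ ∅ (with ε ∈ FIRST of a nullable right-hand side, so two nullable alternatives also conflict).

FIRST sets of the non-terminals at (or reachable through a nullable prefix from) the front of some alternative:
  FIRST(F) = { '*', '+', ',' }
  FIRST(C) = { '+', ',' }

Productions for F:
  F → F f f: FIRST = { '*', '+', ',' }
  F → *: FIRST = { '*' }
  F → + C: FIRST = { '+' }
  F → C f: FIRST = { '+', ',' }
Productions for C:
  C → + F: FIRST = { '+' }
  C → + f: FIRST = { '+' }
  C → ,: FIRST = { ',' }

Conflict for F: F → F f f and F → *
  Overlap: { '*' }
Conflict for F: F → F f f and F → + C
  Overlap: { '+' }
Conflict for F: F → F f f and F → C f
  Overlap: { '+', ',' }
Conflict for F: F → + C and F → C f
  Overlap: { '+' }
Conflict for C: C → + F and C → + f
  Overlap: { '+' }

Answer: Yes. F → F f f / F → '*' on { '*' }; F → F f f / F → '+' C on { '+' }; F → F f f / F → C f on { '+', ',' }; F → '+' C / F → C f on { '+' }; C → '+' F / C → '+' f on { '+' }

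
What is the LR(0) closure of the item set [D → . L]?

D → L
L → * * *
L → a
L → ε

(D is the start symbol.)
Start with: [D → . L]
  [D → . L] has the dot before L: add [L → . * * *], [L → . a], [L → .]
No further items can be added.

CLOSURE = { [D → . L], [L → . * * *], [L → . a], [L → .] }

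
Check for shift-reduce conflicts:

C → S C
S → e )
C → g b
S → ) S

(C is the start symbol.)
A shift-reduce conflict occurs when an LR(0) state has both:
  - a complete (reduce) item [A → α .] (dot at the end), and
  - a shift item [B → β . c γ] (dot before a terminal).

Augment with C' → C and build the canonical LR(0) collection (I0 = CLOSURE({[C' → . C]}), then GOTO on every symbol after a dot until no new states appear). It has 10 states:
  I0: { [C → . S C], [C → . g b], [C' → . C], [S → . ) S], [S → . e )] }  — shift
  I1: { [S → ) . S], [S → . ) S], [S → . e )] }  — shift
  I2: { [C' → C .] }  — accept
  I3: { [C → . S C], [C → . g b], [C → S . C], [S → . ) S], [S → . e )] }  — shift
  I4: { [S → e . )] }  — shift
  I5: { [C → g . b] }  — shift
  I6: { [C → g b .] }  — reduce
  I7: { [S → e ) .] }  — reduce
  I8: { [C → S C .] }  — reduce
  I9: { [S → ) S .] }  — reduce

No state contains both a complete item and a shift item.

Answer: No shift-reduce conflicts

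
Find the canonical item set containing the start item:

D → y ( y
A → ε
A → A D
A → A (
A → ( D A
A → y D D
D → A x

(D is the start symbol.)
First, augment the grammar with D' → D
I₀ = CLOSURE({ [D' → . D] }):
  [D' → . D] has the dot before D: add [D → . y ( y], [D → . A x]
  [D → . A x] has the dot before A: add [A → .], [A → . A D], [A → . A (], [A → . ( D A], [A → . y D D]
No further items can be added.

I₀ = { [A → . ( D A], [A → . A (], [A → . A D], [A → . y D D], [A → .], [D → . A x], [D → . y ( y], [D' → . D] }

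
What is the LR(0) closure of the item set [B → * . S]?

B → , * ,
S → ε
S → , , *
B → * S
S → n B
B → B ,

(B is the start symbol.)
To compute CLOSURE, for each item [A → α.Bβ] where B is a non-terminal, add [B → .γ] for all productions B → γ; repeat for the newly added items until nothing changes.

Start with: [B → * . S]
  [B → * . S] has the dot before S: add [S → .], [S → . , , *], [S → . n B]
No further items can be added.

CLOSURE = { [B → * . S], [S → . , , *], [S → . n B], [S → .] }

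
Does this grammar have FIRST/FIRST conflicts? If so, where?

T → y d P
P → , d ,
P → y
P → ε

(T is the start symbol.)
No FIRST/FIRST conflicts.

A FIRST/FIRST conflict occurs when two productions N → α and N → β for the same non-terminal have FIRST(α) ∩ FIRST(β) ≠ ∅ (with ε ∈ FIRST of a nullable right-hand side, so two nullable alternatives also conflict).

Productions for P:
  P → , d ,: FIRST = { ',' }
  P → y: FIRST = { 'y' }
  P → ε: FIRST = { ε }
T has only one production, so no FIRST/FIRST conflict is possible there.

All alternatives of each non-terminal have pairwise disjoint FIRST sets.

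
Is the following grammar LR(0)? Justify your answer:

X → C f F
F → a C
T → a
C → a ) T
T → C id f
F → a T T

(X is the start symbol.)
No. Shift-reduce conflict between [T → a .] and [C → a . ) T]

A grammar is LR(0) if no state in the canonical LR(0) collection has:
  - both a shift item (dot before a terminal) and a complete item (shift-reduce conflict), or
  - two or more complete items (reduce-reduce conflict; the accept item [X' → X .] counts as a complete item here).

Augment with X' → X and build the canonical LR(0) collection (I0 = CLOSURE({[X' → . X]}), then GOTO on every symbol after a dot until no new states appear). It has 16 states:
  I0: { [C → . a ) T], [X → . C f F], [X' → . X] }  — shift
  I1: { [X → C . f F] }  — shift
  I2: { [X' → X .] }  — accept
  I3: { [C → a . ) T] }  — shift
  I4: { [C → . a ) T], [C → a ) . T], [T → . C id f], [T → . a] }  — shift
  I5: { [T → C . id f] }  — shift
  I6: { [C → a ) T .] }  — reduce
  I7: { [C → a . ) T], [T → a .] }  — shift, reduce
  I8: { [T → C id . f] }  — shift
  I9: { [T → C id f .] }  — reduce
  I10: { [F → . a C], [F → . a T T], [X → C f . F] }  — shift
  I11: { [X → C f F .] }  — reduce
  I12: { [C → . a ) T], [F → a . C], [F → a . T T], [T → . C id f], [T → . a] }  — shift
  I13: { [F → a C .], [T → C . id f] }  — shift, reduce
  I14: { [C → . a ) T], [F → a T . T], [T → . C id f], [T → . a] }  — shift
  I15: { [F → a T T .] }  — reduce

Conflict in state I7:
  Shift-reduce conflict between [T → a .] and [C → a . ) T]
So the grammar is NOT LR(0).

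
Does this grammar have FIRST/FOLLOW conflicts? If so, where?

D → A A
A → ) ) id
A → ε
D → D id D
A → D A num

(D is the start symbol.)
Yes. D → D id D with FOLLOW(D) on { ')', 'id', 'num' }; A → ')' ')' id with FOLLOW(A) on { ')' }; A → D A num with FOLLOW(A) on { ')', 'id', 'num' }

A FIRST/FOLLOW conflict occurs when a non-terminal N has a nullable alternative N → β (β ⇒* ε) and another alternative N → α with FIRST(α) ∩ FOLLOW(N) ≠ ∅: on such a lookahead the parser cannot decide between expanding α and letting N vanish via β.

Nullable non-terminals: A, D.
FIRST sets used below: FIRST(D) = { ')', 'id', 'num', ε }, FIRST(A) = { ')', 'id', 'num', ε }

A: nullable alternative(s) A → ε; FOLLOW(A) = { $, ')', 'id', 'num' }
  A → ) ) id: FIRST \ {ε} = { ')' } — overlaps FOLLOW(A) on { ')' }: CONFLICT
  A → ε: FIRST \ {ε} = { } — this is the only nullable alternative, skip
  A → D A num: FIRST \ {ε} = { ')', 'id', 'num' } — overlaps FOLLOW(A) on { ')', 'id', 'num' }: CONFLICT

D: nullable alternative(s) D → A A; FOLLOW(D) = { $, ')', 'id', 'num' }
  D → A A: FIRST \ {ε} = { ')', 'id', 'num' } — this is the only nullable alternative, skip
  D → D id D: FIRST \ {ε} = { ')', 'id', 'num' } — overlaps FOLLOW(D) on { ')', 'id', 'num' }: CONFLICT

So the grammar has 3 FIRST/FOLLOW conflicts (marked CONFLICT above).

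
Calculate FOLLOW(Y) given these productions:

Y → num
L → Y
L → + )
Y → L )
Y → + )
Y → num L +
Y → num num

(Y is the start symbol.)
{ $, ')', '+' }

To compute FOLLOW(Y), find every occurrence of Y on a right-hand side N → α Y β: add FIRST(β) \ {ε}, and if β is empty or nullable also add FOLLOW(N). Iterate to a fixed point.

Y is the start symbol, so $ ∈ FOLLOW(Y).
In L → Y: Y is at the end, add FOLLOW(L)

The FOLLOW sets referred to above (computed the same way, to a fixed point):
  FOLLOW(L) = { ')', '+' }

Taking the union: FOLLOW(Y) = { $, ')', '+' }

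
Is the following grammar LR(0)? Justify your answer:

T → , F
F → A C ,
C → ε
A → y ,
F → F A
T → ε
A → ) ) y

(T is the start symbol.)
Augment with T' → T and build the canonical LR(0) collection (I0 = CLOSURE({[T' → . T]}), then GOTO on every symbol after a dot until no new states appear). It has 13 states:
  I0: { [T → . , F], [T → .], [T' → . T] }  — shift, reduce
  I1: { [A → . ) ) y], [A → . y ,], [F → . A C ,], [F → . F A], [T → , . F] }  — shift
  I2: { [T' → T .] }  — accept
  I3: { [A → ) . ) y] }  — shift
  I4: { [C → .], [F → A . C ,] }  — reduce
  I5: { [A → . ) ) y], [A → . y ,], [F → F . A], [T → , F .] }  — shift, reduce
  I6: { [A → y . ,] }  — shift
  I7: { [A → y , .] }  — reduce
  I8: { [F → F A .] }  — reduce
  I9: { [F → A C . ,] }  — shift
  I10: { [F → A C , .] }  — reduce
  I11: { [A → ) ) . y] }  — shift
  I12: { [A → ) ) y .] }  — reduce

Conflict in state I0:
  Shift-reduce conflict between [T → .] and [T → . , F]
So the grammar is NOT LR(0).

Answer: No. Shift-reduce conflict between [T → .] and [T → . , F]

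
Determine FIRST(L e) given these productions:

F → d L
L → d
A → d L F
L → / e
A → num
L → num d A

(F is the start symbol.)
FIRST sets of the non-terminals involved (from the grammar, by fixed-point iteration):
  FIRST(L) = { '/', 'd', 'num' }

To compute FIRST(L e), process the symbols left to right:
Symbol L is a non-terminal. Add FIRST(L) \ {ε} = { '/', 'd', 'num' }
L is not nullable (ε ∉ FIRST(L)), so stop here.
FIRST(L e) = { '/', 'd', 'num' }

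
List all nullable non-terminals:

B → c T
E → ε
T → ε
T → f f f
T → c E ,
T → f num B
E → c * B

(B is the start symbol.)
{ 'E', 'T' }

A non-terminal is nullable if it can derive ε (the empty string): either it has an ε-production, or it has a production whose right-hand side consists entirely of nullable non-terminals.

ε-productions: E → ε, T → ε
So E, T are immediately nullable.
No further non-terminal can be added: every production for the remaining non-terminals contains a terminal or a non-nullable non-terminal.
Nullable = { 'E', 'T' }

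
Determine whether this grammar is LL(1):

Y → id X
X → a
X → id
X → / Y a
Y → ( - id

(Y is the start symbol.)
A grammar is LL(1) if for each non-terminal N with multiple productions, the predict sets of those productions are pairwise disjoint, where PREDICT(N → α) = (FIRST(α) \ {ε}) ∪ (FOLLOW(N) if α ⇒* ε).

For Y:
  PREDICT(Y → id X) = { 'id' }
  PREDICT(Y → '(' '-' id) = { '(' }
For X:
  PREDICT(X → a) = { 'a' }
  PREDICT(X → id) = { 'id' }
  PREDICT(X → '/' Y a) = { '/' }

All predict sets are disjoint. The grammar IS LL(1).

Answer: Yes, the grammar is LL(1).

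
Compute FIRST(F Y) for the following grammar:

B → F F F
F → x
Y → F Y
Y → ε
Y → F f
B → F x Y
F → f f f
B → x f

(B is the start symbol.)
{ 'f', 'x' }

FIRST sets of the non-terminals involved (from the grammar, by fixed-point iteration):
  FIRST(F) = { 'f', 'x' }

To compute FIRST(F Y), process the symbols left to right:
Symbol F is a non-terminal. Add FIRST(F) \ {ε} = { 'f', 'x' }
F is not nullable (ε ∉ FIRST(F)), so stop here.
FIRST(F Y) = { 'f', 'x' }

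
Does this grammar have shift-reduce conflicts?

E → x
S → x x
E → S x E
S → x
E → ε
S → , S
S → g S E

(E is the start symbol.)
Yes — I0: [E → .] vs [E → . x]; I5: [E → x .] vs [S → x . x]; I7: [E → .] vs [E → . x]; I8: [S → x .] vs [S → x . x]; I10: [E → .] vs [E → . x]

Augment with E' → E and build the canonical LR(0) collection (I0 = CLOSURE({[E' → . E]}), then GOTO on every symbol after a dot until no new states appear). It has 13 states:
  I0: { [E → . S x E], [E → . x], [E → .], [E' → . E], [S → . , S], [S → . g S E], [S → . x x], [S → . x] }  — shift, reduce
  I1: { [S → , . S], [S → . , S], [S → . g S E], [S → . x x], [S → . x] }  — shift
  I2: { [E' → E .] }  — accept
  I3: { [E → S . x E] }  — shift
  I4: { [S → . , S], [S → . g S E], [S → . x x], [S → . x], [S → g . S E] }  — shift
  I5: { [E → x .], [S → x . x], [S → x .] }  — shift, 2 reduces
  I6: { [S → x x .] }  — reduce
  I7: { [E → . S x E], [E → . x], [E → .], [S → . , S], [S → . g S E], [S → . x x], [S → . x], [S → g S . E] }  — shift, reduce
  I8: { [S → x . x], [S → x .] }  — shift, reduce
  I9: { [S → g S E .] }  — reduce
  I10: { [E → . S x E], [E → . x], [E → .], [E → S x . E], [S → . , S], [S → . g S E], [S → . x x], [S → . x] }  — shift, reduce
  I11: { [E → S x E .] }  — reduce
  I12: { [S → , S .] }  — reduce

I0 contains reduce item [E → .] and shift items [E → . x], [S → . , S], [S → . g S E], [S → . x], [S → . x x] — shift-reduce conflict.
I5 contains reduce items [E → x .], [S → x .] and shift item [S → x . x] — shift-reduce conflict.
I7 contains reduce item [E → .] and shift items [E → . x], [S → . , S], [S → . g S E], [S → . x], [S → . x x] — shift-reduce conflict.
I8 contains reduce item [S → x .] and shift item [S → x . x] — shift-reduce conflict.
I10 contains reduce item [E → .] and shift items [E → . x], [S → . , S], [S → . g S E], [S → . x], [S → . x x] — shift-reduce conflict.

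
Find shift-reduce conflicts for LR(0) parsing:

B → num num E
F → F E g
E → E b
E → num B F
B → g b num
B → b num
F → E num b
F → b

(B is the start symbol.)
Yes — I6: [B → num num E .] vs [E → E . b]; I10: [E → num B F .] vs [E → . num B F]

A shift-reduce conflict occurs when an LR(0) state has both:
  - a complete (reduce) item [A → α .] (dot at the end), and
  - a shift item [B → β . c γ] (dot before a terminal).

Augment with B' → B and build the canonical LR(0) collection (I0 = CLOSURE({[B' → . B]}), then GOTO on every symbol after a dot until no new states appear). It has 20 states:
  I0: { [B → . b num], [B → . g b num], [B → . num num E], [B' → . B] }  — shift
  I1: { [B' → B .] }  — accept
  I2: { [B → b . num] }  — shift
  I3: { [B → g . b num] }  — shift
  I4: { [B → num . num E] }  — shift
  I5: { [B → num num . E], [E → . E b], [E → . num B F] }  — shift
  I6: { [B → num num E .], [E → E . b] }  — shift, reduce
  I7: { [B → . b num], [B → . g b num], [B → . num num E], [E → num . B F] }  — shift
  I8: { [E → . E b], [E → . num B F], [E → num B . F], [F → . E num b], [F → . F E g], [F → . b] }  — shift
  I9: { [E → E . b], [F → E . num b] }  — shift
  I10: { [E → . E b], [E → . num B F], [E → num B F .], [F → F . E g] }  — shift, reduce
  I11: { [F → b .] }  — reduce
  I12: { [E → E . b], [F → F E . g] }  — shift
  I13: { [E → E b .] }  — reduce
  I14: { [F → F E g .] }  — reduce
  I15: { [F → E num . b] }  — shift
  I16: { [F → E num b .] }  — reduce
  I17: { [B → g b . num] }  — shift
  I18: { [B → g b num .] }  — reduce
  I19: { [B → b num .] }  — reduce

I6 contains reduce item [B → num num E .] and shift item [E → E . b] — shift-reduce conflict.
I10 contains reduce item [E → num B F .] and shift item [E → . num B F] — shift-reduce conflict.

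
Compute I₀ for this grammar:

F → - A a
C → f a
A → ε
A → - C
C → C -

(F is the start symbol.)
{ [F → . - A a], [F' → . F] }

First, augment the grammar with F' → F
I₀ = CLOSURE({ [F' → . F] }):
  [F' → . F] has the dot before F: add [F → . - A a]
No further items can be added.

I₀ = { [F → . - A a], [F' → . F] }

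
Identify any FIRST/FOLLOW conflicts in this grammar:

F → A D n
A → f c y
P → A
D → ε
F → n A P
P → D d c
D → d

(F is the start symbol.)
A FIRST/FOLLOW conflict occurs when a non-terminal N has a nullable alternative N → β (β ⇒* ε) and another alternative N → α with FIRST(α) ∩ FOLLOW(N) ≠ ∅: on such a lookahead the parser cannot decide between expanding α and letting N vanish via β.

Nullable non-terminals: D.

D: nullable alternative(s) D → ε; FOLLOW(D) = { 'd', 'n' }
  D → ε: FIRST \ {ε} = { } — this is the only nullable alternative, skip
  D → d: FIRST \ {ε} = { 'd' } — overlaps FOLLOW(D) on { 'd' }: CONFLICT

A, F, P have no nullable alternative, so no FIRST/FOLLOW check is needed there.

So the grammar has 1 FIRST/FOLLOW conflict (marked CONFLICT above).

Answer: Yes. D → d with FOLLOW(D) on { 'd' }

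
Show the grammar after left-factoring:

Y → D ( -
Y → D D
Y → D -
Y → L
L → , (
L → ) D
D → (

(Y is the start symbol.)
Left-factoring transforms A → αβ₁ | αβ₂ into A → αA' and A' → β₁ | β₂
(α is the longest common prefix among the alternatives). Repeat until
no nonterminal has two alternatives with a common prefix.

Round 1: Y has alternatives sharing prefix 'D'. Introduce Y': Y → D Y'
  Add: Y' → ( -
  Add: Y' → D
  Add: Y' → -

No remaining common prefixes — done.

Resulting grammar:
Y → D Y'
Y' → ( -
Y' → D
Y' → -
Y → L
L → , (
L → ) D
D → (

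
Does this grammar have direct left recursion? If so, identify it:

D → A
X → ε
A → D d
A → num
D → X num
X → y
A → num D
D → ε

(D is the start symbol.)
No direct left recursion

D → A: starts with A
X → ε: starts with ε
A → D d: starts with D
A → num: starts with num
D → X num: starts with X
X → y: starts with y
A → num D: starts with num
D → ε: starts with ε

No direct left recursion found.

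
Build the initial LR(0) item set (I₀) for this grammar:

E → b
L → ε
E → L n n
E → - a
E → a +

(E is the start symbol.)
{ [E → . - a], [E → . L n n], [E → . a +], [E → . b], [E' → . E], [L → .] }

First, augment the grammar with E' → E
I₀ = CLOSURE({ [E' → . E] }):
  [E' → . E] has the dot before E: add [E → . b], [E → . L n n], [E → . - a], [E → . a +]
  [E → . L n n] has the dot before L: add [L → .]
No further items can be added.

I₀ = { [E → . - a], [E → . L n n], [E → . a +], [E → . b], [E' → . E], [L → .] }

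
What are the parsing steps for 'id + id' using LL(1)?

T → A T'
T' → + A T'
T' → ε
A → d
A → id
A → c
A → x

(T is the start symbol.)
Stack is shown with the top on the left.

Stack     Input      Action
---------------------------
T $       id + id $  output T → A T'
A T' $    id + id $  output A → id
id T' $   id + id $  match 'id'
T' $      + id $     output T' → + A T'
+ A T' $  + id $     match '+'
A T' $    id $       output A → id
id T' $   id $       match 'id'
T' $      $          output T' → ε
$         $          accept

The string is accepted.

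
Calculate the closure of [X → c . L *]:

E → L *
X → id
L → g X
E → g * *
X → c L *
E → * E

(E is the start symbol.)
To compute CLOSURE, for each item [A → α.Bβ] where B is a non-terminal, add [B → .γ] for all productions B → γ; repeat for the newly added items until nothing changes.

Start with: [X → c . L *]
  [X → c . L *] has the dot before L: add [L → . g X]
No further items can be added.

CLOSURE = { [L → . g X], [X → c . L *] }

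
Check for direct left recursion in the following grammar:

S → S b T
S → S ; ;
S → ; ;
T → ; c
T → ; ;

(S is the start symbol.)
S → S b T: LEFT RECURSIVE (starts with S)
S → S ; ;: LEFT RECURSIVE (starts with S)
S → ; ;: starts with ';'
T → ; c: starts with ';'
T → ; ;: starts with ';'

The grammar has direct left recursion on: S.

Answer: Yes, S is left-recursive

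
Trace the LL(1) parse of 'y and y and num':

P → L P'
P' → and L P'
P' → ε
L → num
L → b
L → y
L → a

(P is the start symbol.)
LL(1) parsing maintains a stack (initially the start symbol over $) and the input. At each step: if the stack top is a terminal, match it against the current input token; if it is a non-terminal N, replace it with the RHS of M[N, lookahead] (the unique production whose predict set contains the lookahead).

Stack is shown with the top on the left.

Stack       Input              Action
-------------------------------------
P $         y and y and num $  output P → L P'
L P' $      y and y and num $  output L → y
y P' $      y and y and num $  match 'y'
P' $        and y and num $    output P' → and L P'
and L P' $  and y and num $    match 'and'
L P' $      y and num $        output L → y
y P' $      y and num $        match 'y'
P' $        and num $          output P' → and L P'
and L P' $  and num $          match 'and'
L P' $      num $              output L → num
num P' $    num $              match 'num'
P' $        $                  output P' → ε
$           $                  accept

The string is accepted.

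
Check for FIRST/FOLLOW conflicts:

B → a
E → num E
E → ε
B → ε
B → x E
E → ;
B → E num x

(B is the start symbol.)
Nullable non-terminals: B, E.
FIRST sets used below: FIRST(E) = { ';', 'num', ε }

B: nullable alternative(s) B → ε; FOLLOW(B) = { $ }
  B → a: FIRST \ {ε} = { 'a' } — disjoint from FOLLOW(B)
  B → ε: FIRST \ {ε} = { } — this is the only nullable alternative, skip
  B → x E: FIRST \ {ε} = { 'x' } — disjoint from FOLLOW(B)
  B → E num x: FIRST \ {ε} = { ';', 'num' } — disjoint from FOLLOW(B)

E: nullable alternative(s) E → ε; FOLLOW(E) = { $, 'num' }
  E → num E: FIRST \ {ε} = { 'num' } — overlaps FOLLOW(E) on { 'num' }: CONFLICT
  E → ε: FIRST \ {ε} = { } — this is the only nullable alternative, skip
  E → ;: FIRST \ {ε} = { ';' } — disjoint from FOLLOW(E)

So the grammar has 1 FIRST/FOLLOW conflict (marked CONFLICT above).

Answer: Yes. E → num E with FOLLOW(E) on { 'num' }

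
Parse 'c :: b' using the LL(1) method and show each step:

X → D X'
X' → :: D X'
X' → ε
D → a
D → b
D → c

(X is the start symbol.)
LL(1) parsing maintains a stack (initially the start symbol over $) and the input. At each step: if the stack top is a terminal, match it against the current input token; if it is a non-terminal N, replace it with the RHS of M[N, lookahead] (the unique production whose predict set contains the lookahead).

Stack is shown with the top on the left.

Stack      Input     Action
---------------------------
X $        c :: b $  output X → D X'
D X' $     c :: b $  output D → c
c X' $     c :: b $  match 'c'
X' $       :: b $    output X' → :: D X'
:: D X' $  :: b $    match '::'
D X' $     b $       output D → b
b X' $     b $       match 'b'
X' $       $         output X' → ε
$          $         accept

The string is accepted.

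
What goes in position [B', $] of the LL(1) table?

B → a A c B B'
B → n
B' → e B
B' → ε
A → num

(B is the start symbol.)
To find M[B', $], we find productions for B' where $ is in the predict set (PREDICT(N → α) = (FIRST(α) \ {ε}) ∪ (FOLLOW(N) if α ⇒* ε)).

Relevant sets:
  FOLLOW(B') = { $, 'e' }

B' → e B: PREDICT = { 'e' }
B' → ε: PREDICT = { $, 'e' }
  $ is in predict set, so this production goes in M[B', $]

M[B', $] = B' → ε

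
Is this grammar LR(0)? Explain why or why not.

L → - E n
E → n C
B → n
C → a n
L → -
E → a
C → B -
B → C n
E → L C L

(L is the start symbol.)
Augment with L' → L and build the canonical LR(0) collection (I0 = CLOSURE({[L' → . L]}), then GOTO on every symbol after a dot until no new states appear). It has 17 states:
  I0: { [L → . - E n], [L → . -], [L' → . L] }  — shift
  I1: { [E → . L C L], [E → . a], [E → . n C], [L → - . E n], [L → - .], [L → . - E n], [L → . -] }  — shift, reduce
  I2: { [L' → L .] }  — accept
  I3: { [L → - E . n] }  — shift
  I4: { [B → . C n], [B → . n], [C → . B -], [C → . a n], [E → L . C L] }  — shift
  I5: { [E → a .] }  — reduce
  I6: { [B → . C n], [B → . n], [C → . B -], [C → . a n], [E → n . C] }  — shift
  I7: { [C → B . -] }  — shift
  I8: { [B → C . n], [E → n C .] }  — shift, reduce
  I9: { [C → a . n] }  — shift
  I10: { [B → n .] }  — reduce
  I11: { [C → a n .] }  — reduce
  I12: { [B → C n .] }  — reduce
  I13: { [C → B - .] }  — reduce
  I14: { [B → C . n], [E → L C . L], [L → . - E n], [L → . -] }  — shift
  I15: { [E → L C L .] }  — reduce
  I16: { [L → - E n .] }  — reduce

Conflict in state I1:
  Shift-reduce conflict between [L → - .] and [E → . a]
So the grammar is NOT LR(0).

Answer: No. Shift-reduce conflict between [L → - .] and [E → . a]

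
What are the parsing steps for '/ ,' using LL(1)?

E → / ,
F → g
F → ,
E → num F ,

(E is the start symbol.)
LL(1) parsing maintains a stack (initially the start symbol over $) and the input. At each step: if the stack top is a terminal, match it against the current input token; if it is a non-terminal N, replace it with the RHS of M[N, lookahead] (the unique production whose predict set contains the lookahead).

Stack is shown with the top on the left.

Stack  Input  Action
--------------------
E $    / , $  output E → / ,
/ , $  / , $  match '/'
, $    , $    match ','
$      $      accept

The string is accepted.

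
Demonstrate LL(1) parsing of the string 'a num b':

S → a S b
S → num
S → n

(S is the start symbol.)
LL(1) parsing maintains a stack (initially the start symbol over $) and the input. At each step: if the stack top is a terminal, match it against the current input token; if it is a non-terminal N, replace it with the RHS of M[N, lookahead] (the unique production whose predict set contains the lookahead).

Stack is shown with the top on the left.

Stack    Input      Action
--------------------------
S $      a num b $  output S → a S b
a S b $  a num b $  match 'a'
S b $    num b $    output S → num
num b $  num b $    match 'num'
b $      b $        match 'b'
$        $          accept

The string is accepted.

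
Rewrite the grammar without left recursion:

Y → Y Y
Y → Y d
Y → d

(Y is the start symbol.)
Y is directly left-recursive. The standard transformation for
  A → A α₁ | ... | A α_m | β₁ | ... | β_n
is
  A  → β₁ A' | ... | β_n A'
  A' → α₁ A' | ... | α_m A' | ε

Y → d becomes Y → d Y'
Y → Y Y becomes Y' → Y Y'
Y → Y d becomes Y' → d Y'
Add Y' → ε

Resulting grammar:
Y → d Y'
Y' → Y Y'
Y' → d Y'
Y' → ε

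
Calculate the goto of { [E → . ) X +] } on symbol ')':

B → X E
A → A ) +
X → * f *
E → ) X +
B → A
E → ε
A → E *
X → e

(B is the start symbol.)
{ [E → ) . X +], [X → . * f *], [X → . e] }

GOTO(I, ')') = CLOSURE({ [A → αX.β] : [A → α.Xβ] ∈ I, X = ')' })

Items with dot before ')', with the dot advanced:
  [E → . ) X +] → [E → ) . X +]
Closure of the advanced items:
  [E → ) . X +] has the dot before X: add [X → . * f *], [X → . e]

GOTO = { [E → ) . X +], [X → . * f *], [X → . e] }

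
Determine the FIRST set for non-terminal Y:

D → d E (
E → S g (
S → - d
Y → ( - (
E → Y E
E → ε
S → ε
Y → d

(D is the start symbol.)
To compute FIRST(Y), examine every production with Y on the left-hand side, reading each right-hand side left to right until a non-nullable symbol is reached.

From Y → ( - (:
  - '(' is a terminal: add '(' and stop
From Y → d:
  - d is a terminal: add 'd' and stop

Collecting: FIRST(Y) = { '(', 'd' }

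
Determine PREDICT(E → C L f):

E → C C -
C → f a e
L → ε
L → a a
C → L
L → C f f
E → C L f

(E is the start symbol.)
PREDICT(E → C L f) = (FIRST(RHS) \ {ε}) ∪ (FOLLOW(E) if ε ∈ FIRST(RHS), i.e. RHS ⇒* ε)
FIRST(C) = { 'a', 'f', ε }
FIRST(L) = { 'a', 'f', ε }
FIRST(C L f) = { 'a', 'f' }
ε ∉ FIRST(C L f), so FOLLOW(E) is not added.
PREDICT(E → C L f) = { 'a', 'f' }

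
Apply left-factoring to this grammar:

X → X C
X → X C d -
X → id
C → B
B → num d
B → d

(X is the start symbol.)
X → X C X'
X' → ε
X' → d -
X → id
C → B
B → num d
B → d

Left-factoring transforms A → αβ₁ | αβ₂ into A → αA' and A' → β₁ | β₂
(α is the longest common prefix among the alternatives). Repeat until
no nonterminal has two alternatives with a common prefix.

Round 1: X has alternatives sharing prefix 'X C'. Introduce X': X → X C X'
  Add: X' → ε
  Add: X' → d -

No remaining common prefixes — done.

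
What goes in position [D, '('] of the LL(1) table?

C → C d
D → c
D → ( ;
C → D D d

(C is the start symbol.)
D → ( ;

To find M[D, '('], we find productions for D where '(' is in the predict set (PREDICT(N → α) = (FIRST(α) \ {ε}) ∪ (FOLLOW(N) if α ⇒* ε)).

D → c: PREDICT = { 'c' }
D → ( ;: PREDICT = { '(' }
  '(' is in predict set, so this production goes in M[D, '(']

M[D, '('] = D → ( ;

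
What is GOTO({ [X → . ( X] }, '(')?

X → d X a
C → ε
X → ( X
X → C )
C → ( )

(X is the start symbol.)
{ [C → . ( )], [C → .], [X → ( . X], [X → . ( X], [X → . C )], [X → . d X a] }

GOTO(I, '(') = CLOSURE({ [A → αX.β] : [A → α.Xβ] ∈ I, X = '(' })

Items with dot before '(', with the dot advanced:
  [X → . ( X] → [X → ( . X]
Closure of the advanced items:
  [X → ( . X] has the dot before X: add [X → . d X a], [X → . ( X], [X → . C )]
  [X → . C )] has the dot before C: add [C → .], [C → . ( )]

GOTO = { [C → . ( )], [C → .], [X → ( . X], [X → . ( X], [X → . C )], [X → . d X a] }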